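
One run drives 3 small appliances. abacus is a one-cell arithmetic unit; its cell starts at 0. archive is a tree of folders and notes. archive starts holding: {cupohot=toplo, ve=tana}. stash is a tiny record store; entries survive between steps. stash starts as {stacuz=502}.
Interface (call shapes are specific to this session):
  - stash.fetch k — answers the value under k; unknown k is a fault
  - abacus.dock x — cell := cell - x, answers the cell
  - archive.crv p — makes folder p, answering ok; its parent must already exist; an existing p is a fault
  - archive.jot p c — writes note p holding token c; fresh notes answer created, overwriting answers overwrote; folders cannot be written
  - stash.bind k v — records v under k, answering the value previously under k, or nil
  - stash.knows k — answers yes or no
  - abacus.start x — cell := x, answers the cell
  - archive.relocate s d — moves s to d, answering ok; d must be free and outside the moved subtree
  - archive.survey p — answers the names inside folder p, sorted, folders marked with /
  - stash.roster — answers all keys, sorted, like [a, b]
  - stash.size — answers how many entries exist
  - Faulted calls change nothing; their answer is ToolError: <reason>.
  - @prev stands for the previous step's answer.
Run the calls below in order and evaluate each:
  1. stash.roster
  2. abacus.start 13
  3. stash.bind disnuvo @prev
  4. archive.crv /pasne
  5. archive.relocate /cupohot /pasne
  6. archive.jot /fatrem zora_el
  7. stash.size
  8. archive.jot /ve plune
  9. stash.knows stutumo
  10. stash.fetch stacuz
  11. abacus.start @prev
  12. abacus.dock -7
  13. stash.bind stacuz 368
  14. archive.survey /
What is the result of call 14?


[in] stash.roster
[out] [stacuz]
[in] abacus.start x='13'
[out] 13
[in] stash.bind k='disnuvo' v='@prev'
[out] nil
[in] archive.crv p='/pasne'
[out] ok
[in] archive.relocate s='/cupohot' d='/pasne'
[out] ToolError: exists
[in] archive.jot p='/fatrem' c='zora_el'
[out] created
[in] stash.size
[out] 2
[in] archive.jot p='/ve' c='plune'
[out] overwrote
[in] stash.knows k='stutumo'
[out] no
[in] stash.fetch k='stacuz'
[out] 502
[in] abacus.start x='@prev'
[out] 502
[in] abacus.dock x='-7'
[out] 509
[in] stash.bind k='stacuz' v='368'
[out] 502
[in] archive.survey p='/'
[out] [cupohot, fatrem, pasne/, ve]

Answer: [cupohot, fatrem, pasne/, ve]


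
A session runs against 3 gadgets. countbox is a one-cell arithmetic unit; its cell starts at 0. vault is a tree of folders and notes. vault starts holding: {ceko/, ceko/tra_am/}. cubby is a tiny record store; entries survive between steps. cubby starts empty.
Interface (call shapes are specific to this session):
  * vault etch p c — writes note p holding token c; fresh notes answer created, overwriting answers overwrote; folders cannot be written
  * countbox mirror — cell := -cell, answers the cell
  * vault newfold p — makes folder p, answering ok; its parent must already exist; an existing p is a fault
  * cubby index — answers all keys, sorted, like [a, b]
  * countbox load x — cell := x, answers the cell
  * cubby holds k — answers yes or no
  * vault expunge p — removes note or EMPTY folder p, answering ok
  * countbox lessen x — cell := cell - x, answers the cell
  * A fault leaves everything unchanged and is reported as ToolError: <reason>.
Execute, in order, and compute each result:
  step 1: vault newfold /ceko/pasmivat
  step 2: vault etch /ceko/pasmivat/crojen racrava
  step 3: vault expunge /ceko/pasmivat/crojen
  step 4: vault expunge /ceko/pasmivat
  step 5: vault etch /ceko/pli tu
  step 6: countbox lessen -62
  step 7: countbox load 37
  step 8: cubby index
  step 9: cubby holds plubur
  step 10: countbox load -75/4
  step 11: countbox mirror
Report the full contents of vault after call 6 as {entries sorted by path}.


Answer: {ceko/, ceko/pli=tu, ceko/tra_am/}

Derivation:
% 1. vault newfold(/ceko/pasmivat) : ok
% 2. vault etch(/ceko/pasmivat/crojen, racrava) : created
% 3. vault expunge(/ceko/pasmivat/crojen) : ok
% 4. vault expunge(/ceko/pasmivat) : ok
% 5. vault etch(/ceko/pli, tu) : created
% 6. countbox lessen(-62) : 62
% 7. countbox load(37) : 37
% 8. cubby index() : []
% 9. cubby holds(plubur) : no
% 10. countbox load(-75/4) : -75/4
% 11. countbox mirror() : 75/4


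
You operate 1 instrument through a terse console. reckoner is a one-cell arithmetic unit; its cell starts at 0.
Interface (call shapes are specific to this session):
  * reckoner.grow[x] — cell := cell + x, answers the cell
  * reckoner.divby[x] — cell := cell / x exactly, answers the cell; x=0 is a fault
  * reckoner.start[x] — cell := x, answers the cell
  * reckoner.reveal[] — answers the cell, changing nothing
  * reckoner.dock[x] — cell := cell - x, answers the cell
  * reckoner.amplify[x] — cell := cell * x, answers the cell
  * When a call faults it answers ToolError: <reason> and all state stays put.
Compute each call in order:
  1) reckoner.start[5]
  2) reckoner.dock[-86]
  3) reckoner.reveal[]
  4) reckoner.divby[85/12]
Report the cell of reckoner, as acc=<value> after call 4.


% reckoner.start 5
  5
% reckoner.dock -86
  91
% reckoner.reveal
  91
% reckoner.divby 85/12
  1092/85

Answer: acc=1092/85


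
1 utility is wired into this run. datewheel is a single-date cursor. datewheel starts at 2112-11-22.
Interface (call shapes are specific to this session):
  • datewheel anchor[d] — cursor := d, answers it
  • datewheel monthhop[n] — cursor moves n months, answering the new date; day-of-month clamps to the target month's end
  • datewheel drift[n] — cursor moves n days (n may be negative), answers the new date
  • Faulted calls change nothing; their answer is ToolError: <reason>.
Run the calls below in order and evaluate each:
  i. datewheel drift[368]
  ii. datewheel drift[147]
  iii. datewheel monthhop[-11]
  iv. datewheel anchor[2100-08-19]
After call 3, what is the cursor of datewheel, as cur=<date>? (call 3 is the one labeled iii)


;; 1. datewheel drift(n: 368) : 2113-11-25
;; 2. datewheel drift(n: 147) : 2114-04-21
;; 3. datewheel monthhop(n: -11) : 2113-05-21
;; 4. datewheel anchor(d: 2100-08-19) : 2100-08-19

Answer: cur=2113-05-21


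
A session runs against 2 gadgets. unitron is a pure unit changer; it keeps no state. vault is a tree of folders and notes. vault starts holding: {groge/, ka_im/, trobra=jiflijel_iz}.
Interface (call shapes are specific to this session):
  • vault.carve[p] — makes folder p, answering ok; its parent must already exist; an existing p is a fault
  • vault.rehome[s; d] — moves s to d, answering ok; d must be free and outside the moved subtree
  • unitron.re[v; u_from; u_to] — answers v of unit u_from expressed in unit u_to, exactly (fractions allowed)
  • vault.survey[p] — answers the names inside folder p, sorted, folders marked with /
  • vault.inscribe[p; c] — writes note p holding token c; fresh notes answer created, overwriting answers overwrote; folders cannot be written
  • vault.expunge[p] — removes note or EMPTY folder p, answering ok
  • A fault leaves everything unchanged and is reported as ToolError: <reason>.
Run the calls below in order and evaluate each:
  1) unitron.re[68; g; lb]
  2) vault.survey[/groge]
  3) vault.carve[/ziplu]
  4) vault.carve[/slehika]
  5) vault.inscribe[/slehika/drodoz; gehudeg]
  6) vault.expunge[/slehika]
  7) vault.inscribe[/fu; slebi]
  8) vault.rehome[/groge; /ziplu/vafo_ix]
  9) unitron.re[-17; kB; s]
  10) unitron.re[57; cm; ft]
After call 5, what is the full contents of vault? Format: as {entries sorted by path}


# re(v=68, u_from=g, u_to=lb) : 6800000/45359237
# survey(p=/groge) : []
# carve(p=/ziplu) : ok
# carve(p=/slehika) : ok
# inscribe(p=/slehika/drodoz, c=gehudeg) : created
# expunge(p=/slehika) : ToolError: not empty
# inscribe(p=/fu, c=slebi) : created
# rehome(s=/groge, d=/ziplu/vafo_ix) : ok
# re(v=-17, u_from=kB, u_to=s) : ToolError: incompatible units
# re(v=57, u_from=cm, u_to=ft) : 475/254

Answer: {groge/, ka_im/, slehika/, slehika/drodoz=gehudeg, trobra=jiflijel_iz, ziplu/}


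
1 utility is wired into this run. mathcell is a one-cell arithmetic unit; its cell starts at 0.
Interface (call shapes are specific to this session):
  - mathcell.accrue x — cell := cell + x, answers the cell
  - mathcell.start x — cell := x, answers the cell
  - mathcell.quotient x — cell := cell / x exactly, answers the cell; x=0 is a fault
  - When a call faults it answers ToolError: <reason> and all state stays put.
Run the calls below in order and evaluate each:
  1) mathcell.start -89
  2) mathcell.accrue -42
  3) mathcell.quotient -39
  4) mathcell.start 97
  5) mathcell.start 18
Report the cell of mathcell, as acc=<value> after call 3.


Answer: acc=131/39

Derivation:
I run mathcell.start(x: -89), and observe -89.
Calling mathcell.accrue(x: -42), yielding -131.
I invoke mathcell.quotient(x: -39), and see 131/39.
Using mathcell.start(x: 97), → 97.
I use mathcell.start(x: 18): 18.


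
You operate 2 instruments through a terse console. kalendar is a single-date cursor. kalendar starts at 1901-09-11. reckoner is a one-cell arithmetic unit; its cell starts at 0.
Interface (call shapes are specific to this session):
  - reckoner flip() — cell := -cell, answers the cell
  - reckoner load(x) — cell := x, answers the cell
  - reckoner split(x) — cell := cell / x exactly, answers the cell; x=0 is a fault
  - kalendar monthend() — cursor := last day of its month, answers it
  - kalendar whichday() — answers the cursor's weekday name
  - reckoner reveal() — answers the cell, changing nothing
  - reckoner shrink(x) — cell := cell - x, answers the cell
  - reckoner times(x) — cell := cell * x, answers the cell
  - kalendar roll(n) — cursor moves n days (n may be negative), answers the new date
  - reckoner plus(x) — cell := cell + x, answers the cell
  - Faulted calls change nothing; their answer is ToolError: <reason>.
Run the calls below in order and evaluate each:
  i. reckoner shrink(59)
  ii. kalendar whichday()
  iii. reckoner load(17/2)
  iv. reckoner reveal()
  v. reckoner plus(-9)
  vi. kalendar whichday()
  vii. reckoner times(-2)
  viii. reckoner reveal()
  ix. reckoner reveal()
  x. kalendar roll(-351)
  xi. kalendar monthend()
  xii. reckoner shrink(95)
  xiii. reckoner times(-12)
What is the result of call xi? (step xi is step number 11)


I try reckoner shrink(x=59), giving -59.
I call kalendar whichday(), — result: Wednesday.
I use reckoner load(x=17/2), → 17/2.
I run reckoner reveal(), which returns 17/2.
I call reckoner plus(x=-9), yielding -1/2.
I try kalendar whichday, and get Wednesday.
Invoking reckoner times(x=-2), — result: 1.
I try reckoner reveal, yielding 1.
Then reckoner reveal, → 1.
Then kalendar roll(n=-351), → 1900-09-25.
I try kalendar monthend(), and observe 1900-09-30.
Using reckoner shrink(x=95), — result: -94.
Next I call reckoner times(x=-12), and observe 1128.

Answer: 1900-09-30


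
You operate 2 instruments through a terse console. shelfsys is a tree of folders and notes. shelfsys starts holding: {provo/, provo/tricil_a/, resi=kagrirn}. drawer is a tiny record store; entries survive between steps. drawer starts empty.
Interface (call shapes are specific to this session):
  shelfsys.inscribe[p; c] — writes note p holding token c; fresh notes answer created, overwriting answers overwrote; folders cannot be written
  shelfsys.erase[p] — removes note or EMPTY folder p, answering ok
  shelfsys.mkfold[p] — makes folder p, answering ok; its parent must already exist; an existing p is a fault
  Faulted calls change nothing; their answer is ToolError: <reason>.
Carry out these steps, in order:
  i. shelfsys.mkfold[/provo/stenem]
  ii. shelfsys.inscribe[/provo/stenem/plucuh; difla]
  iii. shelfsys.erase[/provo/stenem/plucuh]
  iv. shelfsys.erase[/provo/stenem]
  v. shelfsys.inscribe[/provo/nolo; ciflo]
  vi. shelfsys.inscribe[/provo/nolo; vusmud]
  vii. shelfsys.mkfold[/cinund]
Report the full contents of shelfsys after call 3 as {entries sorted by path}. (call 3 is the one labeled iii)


;; shelfsys.mkfold(p: /provo/stenem) == ok
;; shelfsys.inscribe(p: /provo/stenem/plucuh, c: difla) == created
;; shelfsys.erase(p: /provo/stenem/plucuh) == ok
;; shelfsys.erase(p: /provo/stenem) == ok
;; shelfsys.inscribe(p: /provo/nolo, c: ciflo) == created
;; shelfsys.inscribe(p: /provo/nolo, c: vusmud) == overwrote
;; shelfsys.mkfold(p: /cinund) == ok

Answer: {provo/, provo/stenem/, provo/tricil_a/, resi=kagrirn}


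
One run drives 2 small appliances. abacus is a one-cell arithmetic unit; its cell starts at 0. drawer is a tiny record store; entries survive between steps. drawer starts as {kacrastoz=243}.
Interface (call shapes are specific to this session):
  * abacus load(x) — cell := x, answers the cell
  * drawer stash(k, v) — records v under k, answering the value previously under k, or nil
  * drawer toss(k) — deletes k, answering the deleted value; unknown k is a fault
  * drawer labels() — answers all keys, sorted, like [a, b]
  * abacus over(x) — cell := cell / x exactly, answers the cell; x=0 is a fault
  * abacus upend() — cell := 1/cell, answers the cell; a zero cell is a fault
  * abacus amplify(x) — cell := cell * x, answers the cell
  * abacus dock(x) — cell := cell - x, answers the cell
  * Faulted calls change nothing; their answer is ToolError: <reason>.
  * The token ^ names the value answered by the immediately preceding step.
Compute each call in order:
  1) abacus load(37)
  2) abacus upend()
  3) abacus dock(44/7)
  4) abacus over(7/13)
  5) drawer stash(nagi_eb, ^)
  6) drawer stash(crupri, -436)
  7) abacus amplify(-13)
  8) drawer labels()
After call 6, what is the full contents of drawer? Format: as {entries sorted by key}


Answer: {crupri=-436, kacrastoz=243, nagi_eb=-21073/1813}

Derivation:
Act: abacus load[x=37]
Obs: 37
Act: abacus upend[]
Obs: 1/37
Act: abacus dock[x=44/7]
Obs: -1621/259
Act: abacus over[x=7/13]
Obs: -21073/1813
Act: drawer stash[k=nagi_eb; v=^]
Obs: nil
Act: drawer stash[k=crupri; v=-436]
Obs: nil
Act: abacus amplify[x=-13]
Obs: 273949/1813
Act: drawer labels[]
Obs: [crupri, kacrastoz, nagi_eb]


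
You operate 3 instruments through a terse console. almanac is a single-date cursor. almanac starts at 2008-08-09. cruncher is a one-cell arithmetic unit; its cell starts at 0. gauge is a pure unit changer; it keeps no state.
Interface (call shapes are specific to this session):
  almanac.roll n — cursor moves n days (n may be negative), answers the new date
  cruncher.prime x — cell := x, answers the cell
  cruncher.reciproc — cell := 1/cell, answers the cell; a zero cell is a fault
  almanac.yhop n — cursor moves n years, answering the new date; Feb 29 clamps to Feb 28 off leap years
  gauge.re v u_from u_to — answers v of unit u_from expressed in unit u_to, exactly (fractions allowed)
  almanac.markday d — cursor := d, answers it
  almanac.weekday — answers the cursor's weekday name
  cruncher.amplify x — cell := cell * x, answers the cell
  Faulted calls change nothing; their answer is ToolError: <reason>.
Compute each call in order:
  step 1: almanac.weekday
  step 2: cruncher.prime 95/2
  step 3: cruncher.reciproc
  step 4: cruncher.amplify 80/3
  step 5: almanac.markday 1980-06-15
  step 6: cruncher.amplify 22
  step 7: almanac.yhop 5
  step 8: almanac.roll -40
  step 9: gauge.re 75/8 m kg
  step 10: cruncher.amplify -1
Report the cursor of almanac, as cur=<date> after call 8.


Answer: cur=1985-05-06

Derivation:
> almanac.weekday
= Saturday
> cruncher.prime x=95/2
= 95/2
> cruncher.reciproc
= 2/95
> cruncher.amplify x=80/3
= 32/57
> almanac.markday d=1980-06-15
= 1980-06-15
> cruncher.amplify x=22
= 704/57
> almanac.yhop n=5
= 1985-06-15
> almanac.roll n=-40
= 1985-05-06
> gauge.re v=75/8 u_from=m u_to=kg
= ToolError: incompatible units
> cruncher.amplify x=-1
= -704/57


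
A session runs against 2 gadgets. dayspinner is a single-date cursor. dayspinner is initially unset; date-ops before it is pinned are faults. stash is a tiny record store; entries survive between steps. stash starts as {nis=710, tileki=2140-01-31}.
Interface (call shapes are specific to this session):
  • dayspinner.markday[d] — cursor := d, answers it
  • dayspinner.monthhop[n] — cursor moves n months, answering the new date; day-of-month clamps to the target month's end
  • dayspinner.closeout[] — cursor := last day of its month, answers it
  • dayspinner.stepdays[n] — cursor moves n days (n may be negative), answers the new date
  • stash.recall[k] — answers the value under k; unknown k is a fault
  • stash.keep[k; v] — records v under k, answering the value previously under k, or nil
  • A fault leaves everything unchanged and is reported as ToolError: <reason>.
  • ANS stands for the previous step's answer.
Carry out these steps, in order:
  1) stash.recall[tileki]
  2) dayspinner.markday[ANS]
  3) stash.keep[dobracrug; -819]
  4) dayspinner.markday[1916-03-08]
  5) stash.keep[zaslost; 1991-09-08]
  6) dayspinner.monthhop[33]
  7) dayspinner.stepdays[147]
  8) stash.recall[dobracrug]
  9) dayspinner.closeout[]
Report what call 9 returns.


Answer: 1919-05-31

Derivation:
-- 1. stash.recall(k: tileki) => 2140-01-31
-- 2. dayspinner.markday(d: ANS) => 2140-01-31
-- 3. stash.keep(k: dobracrug, v: -819) => nil
-- 4. dayspinner.markday(d: 1916-03-08) => 1916-03-08
-- 5. stash.keep(k: zaslost, v: 1991-09-08) => nil
-- 6. dayspinner.monthhop(n: 33) => 1918-12-08
-- 7. dayspinner.stepdays(n: 147) => 1919-05-04
-- 8. stash.recall(k: dobracrug) => -819
-- 9. dayspinner.closeout() => 1919-05-31


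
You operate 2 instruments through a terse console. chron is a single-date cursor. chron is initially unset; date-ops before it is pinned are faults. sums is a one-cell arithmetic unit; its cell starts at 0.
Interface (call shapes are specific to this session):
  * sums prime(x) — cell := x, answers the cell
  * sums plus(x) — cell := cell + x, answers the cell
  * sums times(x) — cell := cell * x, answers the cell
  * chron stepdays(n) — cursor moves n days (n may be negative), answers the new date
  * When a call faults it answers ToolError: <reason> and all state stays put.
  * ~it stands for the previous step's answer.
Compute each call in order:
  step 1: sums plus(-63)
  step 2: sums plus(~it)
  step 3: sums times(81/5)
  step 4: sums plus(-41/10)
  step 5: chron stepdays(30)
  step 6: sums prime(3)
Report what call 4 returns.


Step: sums plus[x→-63]
Result: -63
Step: sums plus[x→~it]
Result: -126
Step: sums times[x→81/5]
Result: -10206/5
Step: sums plus[x→-41/10]
Result: -20453/10
Step: chron stepdays[n→30]
Result: ToolError: no date set
Step: sums prime[x→3]
Result: 3

Answer: -20453/10


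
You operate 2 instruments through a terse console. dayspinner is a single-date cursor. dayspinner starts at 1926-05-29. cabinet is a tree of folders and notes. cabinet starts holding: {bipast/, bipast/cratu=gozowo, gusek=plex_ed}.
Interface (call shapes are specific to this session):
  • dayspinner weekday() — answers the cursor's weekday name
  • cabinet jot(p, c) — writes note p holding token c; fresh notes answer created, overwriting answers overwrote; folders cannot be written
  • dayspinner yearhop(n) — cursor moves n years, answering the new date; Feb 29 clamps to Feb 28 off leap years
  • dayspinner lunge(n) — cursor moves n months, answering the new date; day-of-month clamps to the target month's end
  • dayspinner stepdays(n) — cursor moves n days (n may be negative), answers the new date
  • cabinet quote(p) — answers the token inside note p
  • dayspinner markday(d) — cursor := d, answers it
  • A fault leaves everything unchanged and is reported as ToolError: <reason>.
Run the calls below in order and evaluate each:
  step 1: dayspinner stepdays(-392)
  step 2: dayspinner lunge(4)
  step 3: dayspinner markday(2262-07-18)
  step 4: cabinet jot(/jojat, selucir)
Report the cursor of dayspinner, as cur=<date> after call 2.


[in] dayspinner stepdays n→-392
[out] 1925-05-02
[in] dayspinner lunge n→4
[out] 1925-09-02
[in] dayspinner markday d→2262-07-18
[out] 2262-07-18
[in] cabinet jot p→/jojat c→selucir
[out] created

Answer: cur=1925-09-02


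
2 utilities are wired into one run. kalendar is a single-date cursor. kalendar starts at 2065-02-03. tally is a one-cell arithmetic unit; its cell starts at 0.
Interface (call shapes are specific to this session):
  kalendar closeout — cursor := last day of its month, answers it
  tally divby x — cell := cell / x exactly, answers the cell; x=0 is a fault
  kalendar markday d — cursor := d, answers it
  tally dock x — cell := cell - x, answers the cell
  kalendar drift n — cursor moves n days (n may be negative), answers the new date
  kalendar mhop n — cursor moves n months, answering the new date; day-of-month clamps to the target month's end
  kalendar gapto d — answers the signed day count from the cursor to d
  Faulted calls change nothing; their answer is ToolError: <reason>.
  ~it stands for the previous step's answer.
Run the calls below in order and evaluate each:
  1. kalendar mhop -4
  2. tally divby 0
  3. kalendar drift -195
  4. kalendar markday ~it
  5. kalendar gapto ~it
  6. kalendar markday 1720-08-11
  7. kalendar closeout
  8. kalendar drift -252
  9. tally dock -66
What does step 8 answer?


>>> kalendar mhop n='-4'
[out] 2064-10-03
>>> tally divby x='0'
[out] ToolError: division by zero
>>> kalendar drift n='-195'
[out] 2064-03-22
>>> kalendar markday d='~it'
[out] 2064-03-22
>>> kalendar gapto d='~it'
[out] 0
>>> kalendar markday d='1720-08-11'
[out] 1720-08-11
>>> kalendar closeout
[out] 1720-08-31
>>> kalendar drift n='-252'
[out] 1719-12-23
>>> tally dock x='-66'
[out] 66

Answer: 1719-12-23


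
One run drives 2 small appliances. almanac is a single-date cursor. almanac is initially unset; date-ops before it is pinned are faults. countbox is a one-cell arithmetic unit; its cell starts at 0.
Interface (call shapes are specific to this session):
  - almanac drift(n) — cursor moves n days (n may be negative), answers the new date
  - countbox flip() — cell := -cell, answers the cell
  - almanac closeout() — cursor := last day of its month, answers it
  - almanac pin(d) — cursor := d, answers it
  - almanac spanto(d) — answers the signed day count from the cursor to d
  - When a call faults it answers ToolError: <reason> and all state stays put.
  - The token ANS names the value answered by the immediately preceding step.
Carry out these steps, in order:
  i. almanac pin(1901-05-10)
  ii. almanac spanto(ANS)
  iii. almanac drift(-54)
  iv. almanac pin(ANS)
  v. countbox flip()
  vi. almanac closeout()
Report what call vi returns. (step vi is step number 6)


I call almanac pin passing d='1901-05-10', yielding 1901-05-10.
I try almanac spanto passing d='ANS', yielding 0.
I run almanac drift passing n='-54', and observe 1901-03-17.
I invoke almanac pin passing d='ANS', and observe 1901-03-17.
Next I call countbox flip(): 0.
Now I run almanac closeout(), → 1901-03-31.

Answer: 1901-03-31


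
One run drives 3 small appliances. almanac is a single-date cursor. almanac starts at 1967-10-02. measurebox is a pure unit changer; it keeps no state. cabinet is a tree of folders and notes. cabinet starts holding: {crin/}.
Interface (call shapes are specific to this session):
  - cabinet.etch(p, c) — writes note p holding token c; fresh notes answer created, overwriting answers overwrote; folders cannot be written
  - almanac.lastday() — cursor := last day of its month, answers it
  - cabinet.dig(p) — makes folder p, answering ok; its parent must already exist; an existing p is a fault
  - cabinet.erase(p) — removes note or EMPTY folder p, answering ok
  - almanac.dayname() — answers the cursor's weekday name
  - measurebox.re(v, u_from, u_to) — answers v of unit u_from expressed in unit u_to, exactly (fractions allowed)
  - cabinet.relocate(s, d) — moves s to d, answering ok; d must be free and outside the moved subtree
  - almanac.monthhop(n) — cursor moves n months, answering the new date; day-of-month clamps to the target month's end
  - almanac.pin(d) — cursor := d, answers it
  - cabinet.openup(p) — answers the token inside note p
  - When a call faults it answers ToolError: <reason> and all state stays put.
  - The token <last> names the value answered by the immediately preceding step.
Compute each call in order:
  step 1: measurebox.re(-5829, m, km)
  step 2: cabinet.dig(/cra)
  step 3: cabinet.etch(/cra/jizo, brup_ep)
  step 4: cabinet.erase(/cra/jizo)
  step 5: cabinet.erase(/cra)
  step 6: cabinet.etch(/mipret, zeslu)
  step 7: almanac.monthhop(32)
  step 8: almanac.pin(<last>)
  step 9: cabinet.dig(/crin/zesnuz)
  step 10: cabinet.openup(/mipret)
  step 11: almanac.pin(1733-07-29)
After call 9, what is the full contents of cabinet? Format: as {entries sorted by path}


Answer: {crin/, crin/zesnuz/, mipret=zeslu}

Derivation:
>>> measurebox.re v='-5829' u_from='m' u_to='km'
  -5829/1000
>>> cabinet.dig p='/cra'
  ok
>>> cabinet.etch p='/cra/jizo' c='brup_ep'
  created
>>> cabinet.erase p='/cra/jizo'
  ok
>>> cabinet.erase p='/cra'
  ok
>>> cabinet.etch p='/mipret' c='zeslu'
  created
>>> almanac.monthhop n='32'
  1970-06-02
>>> almanac.pin d='<last>'
  1970-06-02
>>> cabinet.dig p='/crin/zesnuz'
  ok
>>> cabinet.openup p='/mipret'
  zeslu
>>> almanac.pin d='1733-07-29'
  1733-07-29


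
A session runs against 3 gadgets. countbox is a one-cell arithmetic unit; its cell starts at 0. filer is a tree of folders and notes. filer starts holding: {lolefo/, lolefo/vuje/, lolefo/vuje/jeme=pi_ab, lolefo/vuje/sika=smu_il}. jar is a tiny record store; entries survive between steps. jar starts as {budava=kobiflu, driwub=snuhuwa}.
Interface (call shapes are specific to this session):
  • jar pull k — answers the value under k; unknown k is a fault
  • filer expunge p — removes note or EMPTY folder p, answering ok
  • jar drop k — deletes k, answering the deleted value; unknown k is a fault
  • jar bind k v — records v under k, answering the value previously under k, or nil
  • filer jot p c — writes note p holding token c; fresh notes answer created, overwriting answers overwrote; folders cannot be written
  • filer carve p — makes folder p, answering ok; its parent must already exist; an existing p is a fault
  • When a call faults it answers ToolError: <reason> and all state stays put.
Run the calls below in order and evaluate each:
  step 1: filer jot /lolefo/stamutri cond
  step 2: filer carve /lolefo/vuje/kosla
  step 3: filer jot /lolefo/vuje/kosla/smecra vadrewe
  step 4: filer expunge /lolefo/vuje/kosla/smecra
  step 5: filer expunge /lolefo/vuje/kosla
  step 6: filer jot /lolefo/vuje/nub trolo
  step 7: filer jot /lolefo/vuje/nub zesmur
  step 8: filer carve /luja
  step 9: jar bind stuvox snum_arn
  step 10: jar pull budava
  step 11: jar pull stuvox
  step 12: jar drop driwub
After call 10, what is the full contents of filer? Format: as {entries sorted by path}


Invoking filer jot passing p: /lolefo/stamutri, c: cond, giving created.
Then filer carve passing p: /lolefo/vuje/kosla, — result: ok.
Using filer jot passing p: /lolefo/vuje/kosla/smecra, c: vadrewe, and get created.
I run filer expunge passing p: /lolefo/vuje/kosla/smecra, — result: ok.
Then filer expunge passing p: /lolefo/vuje/kosla, yielding ok.
Then filer jot passing p: /lolefo/vuje/nub, c: trolo, → created.
I use filer jot passing p: /lolefo/vuje/nub, c: zesmur, yielding overwrote.
I call filer carve passing p: /luja, — result: ok.
Next I call jar bind passing k: stuvox, v: snum_arn, giving nil.
Using jar pull passing k: budava, — result: kobiflu.
Next I call jar pull passing k: stuvox, which returns snum_arn.
I run jar drop passing k: driwub: snuhuwa.

Answer: {lolefo/, lolefo/stamutri=cond, lolefo/vuje/, lolefo/vuje/jeme=pi_ab, lolefo/vuje/nub=zesmur, lolefo/vuje/sika=smu_il, luja/}


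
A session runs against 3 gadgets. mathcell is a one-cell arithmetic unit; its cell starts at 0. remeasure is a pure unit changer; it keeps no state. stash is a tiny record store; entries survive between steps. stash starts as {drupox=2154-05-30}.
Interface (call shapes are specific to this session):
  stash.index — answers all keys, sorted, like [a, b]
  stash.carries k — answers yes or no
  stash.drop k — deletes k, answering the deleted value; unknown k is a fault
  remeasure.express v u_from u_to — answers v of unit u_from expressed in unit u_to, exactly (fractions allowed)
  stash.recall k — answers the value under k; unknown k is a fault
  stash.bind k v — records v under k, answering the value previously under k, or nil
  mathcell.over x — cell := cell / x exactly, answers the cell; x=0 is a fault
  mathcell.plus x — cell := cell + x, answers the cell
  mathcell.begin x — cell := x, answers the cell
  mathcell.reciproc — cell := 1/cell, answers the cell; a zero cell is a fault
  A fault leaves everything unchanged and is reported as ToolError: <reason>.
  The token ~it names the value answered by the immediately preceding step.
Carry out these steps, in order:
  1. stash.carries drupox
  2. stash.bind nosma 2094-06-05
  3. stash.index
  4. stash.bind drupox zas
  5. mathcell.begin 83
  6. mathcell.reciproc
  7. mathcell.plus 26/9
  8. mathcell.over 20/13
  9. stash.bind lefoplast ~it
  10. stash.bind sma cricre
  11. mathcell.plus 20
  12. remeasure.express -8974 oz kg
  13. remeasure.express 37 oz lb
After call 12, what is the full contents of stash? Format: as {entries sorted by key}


Answer: {drupox=zas, lefoplast=28171/14940, nosma=2094-06-05, sma=cricre}

Derivation:
-> carries(k=drupox)
<- yes
-> bind(k=nosma, v=2094-06-05)
<- nil
-> index()
<- [drupox, nosma]
-> bind(k=drupox, v=zas)
<- 2154-05-30
-> begin(x=83)
<- 83
-> reciproc()
<- 1/83
-> plus(x=26/9)
<- 2167/747
-> over(x=20/13)
<- 28171/14940
-> bind(k=lefoplast, v=~it)
<- nil
-> bind(k=sma, v=cricre)
<- nil
-> plus(x=20)
<- 326971/14940
-> express(v=-8974, u_from=oz, u_to=kg)
<- -203526896419/800000000
-> express(v=37, u_from=oz, u_to=lb)
<- 37/16


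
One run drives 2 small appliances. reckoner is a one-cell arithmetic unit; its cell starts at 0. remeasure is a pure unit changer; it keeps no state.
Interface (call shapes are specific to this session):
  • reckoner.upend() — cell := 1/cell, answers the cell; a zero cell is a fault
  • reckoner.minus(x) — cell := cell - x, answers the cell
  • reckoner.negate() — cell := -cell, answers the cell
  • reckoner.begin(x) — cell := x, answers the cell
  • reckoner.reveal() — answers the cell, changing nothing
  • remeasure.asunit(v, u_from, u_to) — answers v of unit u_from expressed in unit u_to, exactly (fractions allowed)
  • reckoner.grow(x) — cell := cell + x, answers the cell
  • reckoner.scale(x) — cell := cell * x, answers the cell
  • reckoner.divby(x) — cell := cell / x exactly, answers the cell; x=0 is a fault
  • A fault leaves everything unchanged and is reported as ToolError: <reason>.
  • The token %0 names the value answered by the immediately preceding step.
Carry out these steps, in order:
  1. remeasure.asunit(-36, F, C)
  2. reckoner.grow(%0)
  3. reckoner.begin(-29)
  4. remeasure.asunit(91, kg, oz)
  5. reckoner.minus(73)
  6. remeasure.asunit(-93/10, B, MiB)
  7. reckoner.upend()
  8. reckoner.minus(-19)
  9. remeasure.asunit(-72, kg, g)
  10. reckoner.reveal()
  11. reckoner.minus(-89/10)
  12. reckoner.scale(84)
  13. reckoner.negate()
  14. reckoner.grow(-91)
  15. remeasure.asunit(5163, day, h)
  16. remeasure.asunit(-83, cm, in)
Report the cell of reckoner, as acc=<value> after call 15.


-> asunit(-36, F, C)
<- -340/9
-> grow(%0)
<- -340/9
-> begin(-29)
<- -29
-> asunit(91, kg, oz)
<- 20800000000/6479891
-> minus(73)
<- -102
-> asunit(-93/10, B, MiB)
<- -93/10485760
-> upend()
<- -1/102
-> minus(-19)
<- 1937/102
-> asunit(-72, kg, g)
<- -72000
-> reveal()
<- 1937/102
-> minus(-89/10)
<- 7112/255
-> scale(84)
<- 199136/85
-> negate()
<- -199136/85
-> grow(-91)
<- -206871/85
-> asunit(5163, day, h)
<- 123912
-> asunit(-83, cm, in)
<- -4150/127

Answer: acc=-206871/85


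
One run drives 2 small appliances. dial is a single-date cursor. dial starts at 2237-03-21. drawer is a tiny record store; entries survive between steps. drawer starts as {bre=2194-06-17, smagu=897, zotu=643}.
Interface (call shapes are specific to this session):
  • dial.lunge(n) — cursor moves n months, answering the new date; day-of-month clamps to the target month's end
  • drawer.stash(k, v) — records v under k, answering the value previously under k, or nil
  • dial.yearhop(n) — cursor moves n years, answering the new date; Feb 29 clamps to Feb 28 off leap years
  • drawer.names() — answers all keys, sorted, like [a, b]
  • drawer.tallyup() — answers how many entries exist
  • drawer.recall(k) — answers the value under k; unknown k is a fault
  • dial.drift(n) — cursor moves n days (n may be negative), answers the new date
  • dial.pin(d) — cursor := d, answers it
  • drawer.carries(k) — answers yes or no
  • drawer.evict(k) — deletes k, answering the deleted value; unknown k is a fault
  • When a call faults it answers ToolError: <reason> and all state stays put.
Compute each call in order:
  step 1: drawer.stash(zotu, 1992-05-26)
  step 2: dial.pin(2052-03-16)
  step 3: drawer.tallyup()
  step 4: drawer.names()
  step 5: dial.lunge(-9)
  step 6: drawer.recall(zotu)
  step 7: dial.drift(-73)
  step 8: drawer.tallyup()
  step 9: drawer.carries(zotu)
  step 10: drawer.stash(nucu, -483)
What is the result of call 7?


Answer: 2051-04-04

Derivation:
I use stash passing k=zotu, v=1992-05-26, which returns 643.
I invoke pin passing d=2052-03-16, — result: 2052-03-16.
I call tallyup(), → 3.
I call names(), and get [bre, smagu, zotu].
I call lunge passing n=-9, — result: 2051-06-16.
Now I run recall passing k=zotu: 1992-05-26.
I run drift passing n=-73, yielding 2051-04-04.
I call tallyup(): 3.
I use carries passing k=zotu: yes.
I try stash passing k=nucu, v=-483, giving nil.


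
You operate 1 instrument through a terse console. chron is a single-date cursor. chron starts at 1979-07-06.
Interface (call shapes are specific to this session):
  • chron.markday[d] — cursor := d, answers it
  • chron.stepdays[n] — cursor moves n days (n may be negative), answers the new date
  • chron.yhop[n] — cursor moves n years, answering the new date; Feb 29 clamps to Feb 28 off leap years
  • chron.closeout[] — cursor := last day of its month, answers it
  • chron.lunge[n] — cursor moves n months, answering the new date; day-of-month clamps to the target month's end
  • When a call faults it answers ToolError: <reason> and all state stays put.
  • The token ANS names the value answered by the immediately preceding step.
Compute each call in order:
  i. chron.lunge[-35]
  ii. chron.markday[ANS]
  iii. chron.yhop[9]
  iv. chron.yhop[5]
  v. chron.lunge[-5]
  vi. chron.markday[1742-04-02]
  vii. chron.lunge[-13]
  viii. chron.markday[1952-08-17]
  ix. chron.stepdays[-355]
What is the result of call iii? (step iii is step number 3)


Answer: 1985-08-06

Derivation:
// 1. lunge(-35) == 1976-08-06
// 2. markday(ANS) == 1976-08-06
// 3. yhop(9) == 1985-08-06
// 4. yhop(5) == 1990-08-06
// 5. lunge(-5) == 1990-03-06
// 6. markday(1742-04-02) == 1742-04-02
// 7. lunge(-13) == 1741-03-02
// 8. markday(1952-08-17) == 1952-08-17
// 9. stepdays(-355) == 1951-08-28


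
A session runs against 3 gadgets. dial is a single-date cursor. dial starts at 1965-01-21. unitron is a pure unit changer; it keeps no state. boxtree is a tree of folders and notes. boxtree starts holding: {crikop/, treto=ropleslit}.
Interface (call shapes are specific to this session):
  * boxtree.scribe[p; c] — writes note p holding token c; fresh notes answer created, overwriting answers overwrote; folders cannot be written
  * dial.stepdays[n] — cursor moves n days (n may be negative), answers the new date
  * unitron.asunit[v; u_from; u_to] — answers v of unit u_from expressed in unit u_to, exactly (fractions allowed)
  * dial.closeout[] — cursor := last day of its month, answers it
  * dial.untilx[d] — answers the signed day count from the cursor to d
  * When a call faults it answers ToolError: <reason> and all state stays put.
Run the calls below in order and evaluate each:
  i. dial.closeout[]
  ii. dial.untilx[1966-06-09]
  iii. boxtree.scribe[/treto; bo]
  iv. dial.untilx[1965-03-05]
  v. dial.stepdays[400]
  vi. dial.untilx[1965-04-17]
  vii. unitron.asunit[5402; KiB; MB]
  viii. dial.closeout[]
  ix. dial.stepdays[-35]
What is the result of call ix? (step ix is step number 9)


Answer: 1966-02-24

Derivation:
>>> dial.closeout
  1965-01-31
>>> dial.untilx d: 1966-06-09
  494
>>> boxtree.scribe p: /treto c: bo
  overwrote
>>> dial.untilx d: 1965-03-05
  33
>>> dial.stepdays n: 400
  1966-03-07
>>> dial.untilx d: 1965-04-17
  -324
>>> unitron.asunit v: 5402 u_from: KiB u_to: MB
  86432/15625
>>> dial.closeout
  1966-03-31
>>> dial.stepdays n: -35
  1966-02-24


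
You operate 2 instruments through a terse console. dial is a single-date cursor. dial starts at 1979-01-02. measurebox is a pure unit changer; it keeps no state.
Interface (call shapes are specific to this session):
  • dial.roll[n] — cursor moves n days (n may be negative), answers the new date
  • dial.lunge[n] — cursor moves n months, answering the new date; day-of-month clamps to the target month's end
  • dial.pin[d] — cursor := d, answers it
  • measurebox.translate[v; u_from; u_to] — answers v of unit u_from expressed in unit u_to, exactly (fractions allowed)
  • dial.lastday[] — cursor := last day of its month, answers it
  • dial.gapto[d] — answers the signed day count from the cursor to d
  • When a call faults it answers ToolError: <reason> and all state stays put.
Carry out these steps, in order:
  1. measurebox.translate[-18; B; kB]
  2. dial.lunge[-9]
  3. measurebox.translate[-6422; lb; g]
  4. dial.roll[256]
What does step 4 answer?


CALL measurebox.translate[v→-18; u_from→B; u_to→kB]
RET  -9/500
CALL dial.lunge[n→-9]
RET  1978-04-02
CALL measurebox.translate[v→-6422; u_from→lb; u_to→g]
RET  -145648510007/50000
CALL dial.roll[n→256]
RET  1978-12-14

Answer: 1978-12-14


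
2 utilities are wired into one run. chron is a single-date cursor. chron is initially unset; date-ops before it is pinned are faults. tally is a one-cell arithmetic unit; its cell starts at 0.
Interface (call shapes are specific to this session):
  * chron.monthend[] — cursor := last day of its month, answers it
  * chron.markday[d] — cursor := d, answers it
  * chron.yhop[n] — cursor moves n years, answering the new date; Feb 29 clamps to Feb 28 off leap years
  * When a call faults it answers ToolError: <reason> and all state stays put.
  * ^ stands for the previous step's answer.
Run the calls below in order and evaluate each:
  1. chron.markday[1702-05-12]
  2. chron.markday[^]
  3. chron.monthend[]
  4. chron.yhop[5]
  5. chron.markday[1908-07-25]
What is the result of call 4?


Answer: 1707-05-31

Derivation:
>>> chron.markday d: 1702-05-12
= 1702-05-12
>>> chron.markday d: ^
= 1702-05-12
>>> chron.monthend
= 1702-05-31
>>> chron.yhop n: 5
= 1707-05-31
>>> chron.markday d: 1908-07-25
= 1908-07-25


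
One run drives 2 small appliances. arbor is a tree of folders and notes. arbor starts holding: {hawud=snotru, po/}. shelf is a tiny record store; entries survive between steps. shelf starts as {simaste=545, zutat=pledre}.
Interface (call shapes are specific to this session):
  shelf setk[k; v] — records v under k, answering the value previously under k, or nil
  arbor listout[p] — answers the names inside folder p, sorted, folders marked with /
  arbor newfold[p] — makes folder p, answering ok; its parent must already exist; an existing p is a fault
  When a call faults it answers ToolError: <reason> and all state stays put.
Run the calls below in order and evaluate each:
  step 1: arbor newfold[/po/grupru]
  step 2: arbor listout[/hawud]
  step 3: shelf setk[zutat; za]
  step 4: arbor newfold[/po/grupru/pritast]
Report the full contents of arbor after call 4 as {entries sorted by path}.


~$ arbor newfold p='/po/grupru'
  ok
~$ arbor listout p='/hawud'
  ToolError: not a directory
~$ shelf setk k='zutat' v='za'
  pledre
~$ arbor newfold p='/po/grupru/pritast'
  ok

Answer: {hawud=snotru, po/, po/grupru/, po/grupru/pritast/}
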